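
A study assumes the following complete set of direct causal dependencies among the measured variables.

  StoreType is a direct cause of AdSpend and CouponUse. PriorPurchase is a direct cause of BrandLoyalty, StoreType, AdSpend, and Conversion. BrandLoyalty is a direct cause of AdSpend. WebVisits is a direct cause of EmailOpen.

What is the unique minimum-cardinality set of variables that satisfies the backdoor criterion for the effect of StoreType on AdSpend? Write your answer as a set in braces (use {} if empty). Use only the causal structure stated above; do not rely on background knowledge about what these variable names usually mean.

Variables eligible for adjustment (non-descendants of StoreType, excluding StoreType and AdSpend): {BrandLoyalty, Conversion, EmailOpen, PriorPurchase, WebVisits}.
Backdoor paths from StoreType to AdSpend:
  P1: StoreType <- PriorPurchase -> BrandLoyalty -> AdSpend
  P2: StoreType <- PriorPurchase -> AdSpend
The empty set is not sufficient: P1 (StoreType <- PriorPurchase -> BrandLoyalty -> AdSpend) has no collider blocking it and no conditioned non-collider, so it is open.
Try {PriorPurchase}:
  P1: blocked at fork node PriorPurchase ∈ conditioning set.
  P2: blocked at fork node PriorPurchase ∈ conditioning set.
{PriorPurchase} contains no descendant of StoreType and blocks every backdoor path.
No other singleton works — e.g. {Conversion} leaves P1 open — so {PriorPurchase} is the unique smallest valid adjustment set.

{PriorPurchase}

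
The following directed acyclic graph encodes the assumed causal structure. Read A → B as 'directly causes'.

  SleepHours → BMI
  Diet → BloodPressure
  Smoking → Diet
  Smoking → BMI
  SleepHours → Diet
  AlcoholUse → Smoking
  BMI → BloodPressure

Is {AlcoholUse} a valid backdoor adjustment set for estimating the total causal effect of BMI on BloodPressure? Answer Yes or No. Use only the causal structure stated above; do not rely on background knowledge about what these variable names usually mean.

Backdoor paths from BMI to BloodPressure (paths whose first edge points into BMI):
  P1: BMI <- SleepHours -> Diet -> BloodPressure
  P2: BMI <- Smoking -> Diet -> BloodPressure
Condition 1 (no descendant of BMI in the set): holds — descendants of BMI are {BloodPressure}; none are in {AlcoholUse}.
Condition 2 (every backdoor path blocked by {AlcoholUse}):
  P1: open — no interior node is in the conditioning set.
  P2: open — no interior node is in the conditioning set.
{AlcoholUse} does not satisfy the backdoor criterion.

No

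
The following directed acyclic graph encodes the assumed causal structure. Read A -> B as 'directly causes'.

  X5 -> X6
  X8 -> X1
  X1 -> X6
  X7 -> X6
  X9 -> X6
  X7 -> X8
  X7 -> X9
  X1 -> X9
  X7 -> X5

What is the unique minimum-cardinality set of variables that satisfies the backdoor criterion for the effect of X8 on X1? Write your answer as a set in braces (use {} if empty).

Variables eligible for adjustment (non-descendants of X8, excluding X8 and X1): {X5, X7}.
Backdoor paths from X8 to X1:
  P1: X8 <- X7 -> X9 <- X1
  P2: X8 <- X7 -> X9 -> X6 <- X1
  P3: X8 <- X7 -> X5 -> X6 <- X1
  P4: X8 <- X7 -> X5 -> X6 <- X9 <- X1
  P5: X8 <- X7 -> X6 <- X1
  P6: X8 <- X7 -> X6 <- X9 <- X1
Each backdoor path contains an unconditioned collider, so every path is already blocked with the empty conditioning set:
  P1: blocked at collider X9 (neither it nor any descendant is in the conditioning set).
  P2: blocked at collider X6 (neither it nor any descendant is in the conditioning set).
  P3: blocked at collider X6 (neither it nor any descendant is in the conditioning set).
  P4: blocked at collider X6 (neither it nor any descendant is in the conditioning set).
  P5: blocked at collider X6 (neither it nor any descendant is in the conditioning set).
  P6: blocked at collider X6 (neither it nor any descendant is in the conditioning set).
The empty set is therefore the unique smallest valid set.

{}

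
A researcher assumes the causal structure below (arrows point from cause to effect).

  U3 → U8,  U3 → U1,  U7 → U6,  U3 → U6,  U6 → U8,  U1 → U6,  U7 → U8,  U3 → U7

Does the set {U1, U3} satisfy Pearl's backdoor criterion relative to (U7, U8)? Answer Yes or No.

Backdoor paths from U7 to U8 (paths whose first edge points into U7):
  P1: U7 <- U3 -> U1 -> U6 -> U8
  P2: U7 <- U3 -> U6 -> U8
  P3: U7 <- U3 -> U8
Condition 1 (no descendant of U7 in the set): holds — descendants of U7 are {U6, U8}; none are in {U1, U3}.
Condition 2 (every backdoor path blocked by {U1, U3}):
  P1: blocked at fork node U3 ∈ conditioning set.
  P2: blocked at fork node U3 ∈ conditioning set.
  P3: blocked at fork node U3 ∈ conditioning set.
{U1, U3} satisfies the backdoor criterion.

Yes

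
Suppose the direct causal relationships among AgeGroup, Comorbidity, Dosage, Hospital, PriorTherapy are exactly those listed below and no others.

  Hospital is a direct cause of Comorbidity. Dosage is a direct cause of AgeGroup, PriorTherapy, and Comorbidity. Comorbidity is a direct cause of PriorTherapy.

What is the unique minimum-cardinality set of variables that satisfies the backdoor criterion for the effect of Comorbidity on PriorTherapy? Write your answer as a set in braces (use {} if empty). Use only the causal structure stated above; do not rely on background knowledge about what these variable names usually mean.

{Dosage}

Variables eligible for adjustment (non-descendants of Comorbidity, excluding Comorbidity and PriorTherapy): {AgeGroup, Dosage, Hospital}.
Backdoor paths from Comorbidity to PriorTherapy:
  P1: Comorbidity <- Dosage -> PriorTherapy
The empty set is not sufficient: P1 (Comorbidity <- Dosage -> PriorTherapy) has no collider blocking it and no conditioned non-collider, so it is open.
Try {Dosage}:
  P1: blocked at fork node Dosage ∈ conditioning set.
{Dosage} contains no descendant of Comorbidity and blocks every backdoor path.
No other singleton works — e.g. {Hospital} leaves P1 open — so {Dosage} is the unique smallest valid adjustment set.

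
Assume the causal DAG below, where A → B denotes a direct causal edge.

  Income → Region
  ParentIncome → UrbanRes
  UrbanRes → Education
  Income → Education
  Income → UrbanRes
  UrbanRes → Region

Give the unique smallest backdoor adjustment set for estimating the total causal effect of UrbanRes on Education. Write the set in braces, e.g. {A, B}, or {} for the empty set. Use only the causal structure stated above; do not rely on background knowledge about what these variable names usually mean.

{Income}

Variables eligible for adjustment (non-descendants of UrbanRes, excluding UrbanRes and Education): {Income, ParentIncome}.
Backdoor paths from UrbanRes to Education:
  P1: UrbanRes <- Income -> Education
The empty set is not sufficient: P1 (UrbanRes <- Income -> Education) has no collider blocking it and no conditioned non-collider, so it is open.
Try {Income}:
  P1: blocked at fork node Income ∈ conditioning set.
{Income} contains no descendant of UrbanRes and blocks every backdoor path.
No other singleton works — e.g. {ParentIncome} leaves P1 open — so {Income} is the unique smallest valid adjustment set.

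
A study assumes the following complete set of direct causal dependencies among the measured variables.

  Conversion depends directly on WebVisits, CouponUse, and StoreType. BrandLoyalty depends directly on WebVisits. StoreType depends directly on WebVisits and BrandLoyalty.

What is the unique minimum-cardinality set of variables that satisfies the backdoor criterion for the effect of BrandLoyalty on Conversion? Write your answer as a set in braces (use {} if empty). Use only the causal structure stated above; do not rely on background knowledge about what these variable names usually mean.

Variables eligible for adjustment (non-descendants of BrandLoyalty, excluding BrandLoyalty and Conversion): {CouponUse, WebVisits}.
Backdoor paths from BrandLoyalty to Conversion:
  P1: BrandLoyalty <- WebVisits -> StoreType -> Conversion
  P2: BrandLoyalty <- WebVisits -> Conversion
The empty set is not sufficient: P1 (BrandLoyalty <- WebVisits -> StoreType -> Conversion) has no collider blocking it and no conditioned non-collider, so it is open.
Try {WebVisits}:
  P1: blocked at fork node WebVisits ∈ conditioning set.
  P2: blocked at fork node WebVisits ∈ conditioning set.
{WebVisits} contains no descendant of BrandLoyalty and blocks every backdoor path.
No other singleton works — e.g. {CouponUse} leaves P1 open — so {WebVisits} is the unique smallest valid adjustment set.

{WebVisits}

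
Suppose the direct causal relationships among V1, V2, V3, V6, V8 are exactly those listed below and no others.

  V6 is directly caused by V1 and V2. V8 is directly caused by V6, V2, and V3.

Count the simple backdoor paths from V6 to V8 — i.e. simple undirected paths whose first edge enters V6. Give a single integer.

A backdoor path from V6 to V8 is any simple undirected path whose first edge points into V6 (i.e. leaves V6 via a parent).
Parents of V6: {V1, V2}.
Enumerating:
  P1: V6 <- V2 -> V8
That exhausts the simple backdoor paths. Count: 1.

1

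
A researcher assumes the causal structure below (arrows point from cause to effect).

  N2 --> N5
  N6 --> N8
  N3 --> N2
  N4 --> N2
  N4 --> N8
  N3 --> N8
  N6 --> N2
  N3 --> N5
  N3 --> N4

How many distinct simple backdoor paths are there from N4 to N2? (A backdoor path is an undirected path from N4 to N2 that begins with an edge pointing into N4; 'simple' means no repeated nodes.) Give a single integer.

3

A backdoor path from N4 to N2 is any simple undirected path whose first edge points into N4 (i.e. leaves N4 via a parent).
Parents of N4: {N3}.
Enumerating:
  P1: N4 <- N3 -> N2
  P2: N4 <- N3 -> N8 <- N6 -> N2
  P3: N4 <- N3 -> N5 <- N2
That exhausts the simple backdoor paths. Count: 3.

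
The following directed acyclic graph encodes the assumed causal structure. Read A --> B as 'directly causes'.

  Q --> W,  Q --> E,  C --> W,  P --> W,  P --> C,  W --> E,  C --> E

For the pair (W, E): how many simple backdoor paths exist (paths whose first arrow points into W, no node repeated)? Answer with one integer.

3

A backdoor path from W to E is any simple undirected path whose first edge points into W (i.e. leaves W via a parent).
Parents of W: {C, P, Q}.
Enumerating:
  P1: W <- P -> C -> E
  P2: W <- Q -> E
  P3: W <- C -> E
That exhausts the simple backdoor paths. Count: 3.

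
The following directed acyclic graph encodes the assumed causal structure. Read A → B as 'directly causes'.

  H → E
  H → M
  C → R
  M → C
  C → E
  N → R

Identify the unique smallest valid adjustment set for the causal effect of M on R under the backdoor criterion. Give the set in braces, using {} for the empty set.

{}

Variables eligible for adjustment (non-descendants of M, excluding M and R): {H, N}.
Backdoor paths from M to R:
  P1: M <- H -> E <- C -> R
Each backdoor path contains an unconditioned collider, so every path is already blocked with the empty conditioning set:
  P1: blocked at collider E (neither it nor any descendant is in the conditioning set).
The empty set is therefore the unique smallest valid set.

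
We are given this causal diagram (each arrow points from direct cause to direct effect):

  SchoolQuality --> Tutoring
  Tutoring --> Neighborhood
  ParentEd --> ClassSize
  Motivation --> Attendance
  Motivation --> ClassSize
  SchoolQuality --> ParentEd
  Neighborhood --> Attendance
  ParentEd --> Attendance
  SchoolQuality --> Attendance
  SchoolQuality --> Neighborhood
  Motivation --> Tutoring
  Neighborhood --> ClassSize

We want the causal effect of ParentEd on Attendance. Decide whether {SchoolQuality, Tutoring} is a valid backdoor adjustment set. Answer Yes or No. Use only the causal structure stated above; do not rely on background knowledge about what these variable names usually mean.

Yes

Backdoor paths from ParentEd to Attendance (paths whose first edge points into ParentEd):
  P1: ParentEd <- SchoolQuality -> Tutoring <- Motivation -> Attendance
  P2: ParentEd <- SchoolQuality -> Tutoring <- Motivation -> ClassSize <- Neighborhood -> Attendance
  P3: ParentEd <- SchoolQuality -> Tutoring -> Neighborhood -> Attendance
  P4: ParentEd <- SchoolQuality -> Tutoring -> Neighborhood -> ClassSize <- Motivation -> Attendance
  P5: ParentEd <- SchoolQuality -> Neighborhood <- Tutoring <- Motivation -> Attendance
  P6: ParentEd <- SchoolQuality -> Neighborhood -> Attendance
  P7: ParentEd <- SchoolQuality -> Neighborhood -> ClassSize <- Motivation -> Attendance
  P8: ParentEd <- SchoolQuality -> Attendance
Condition 1 (no descendant of ParentEd in the set): holds — descendants of ParentEd are {Attendance, ClassSize}; none are in {SchoolQuality, Tutoring}.
Condition 2 (every backdoor path blocked by {SchoolQuality, Tutoring}):
  P1: blocked at fork node SchoolQuality ∈ conditioning set.
  P2: blocked at fork node SchoolQuality ∈ conditioning set.
  P3: blocked at fork node SchoolQuality ∈ conditioning set.
  P4: blocked at fork node SchoolQuality ∈ conditioning set.
  P5: blocked at fork node SchoolQuality ∈ conditioning set.
  P6: blocked at fork node SchoolQuality ∈ conditioning set.
  P7: blocked at fork node SchoolQuality ∈ conditioning set.
  P8: blocked at fork node SchoolQuality ∈ conditioning set.
{SchoolQuality, Tutoring} satisfies the backdoor criterion.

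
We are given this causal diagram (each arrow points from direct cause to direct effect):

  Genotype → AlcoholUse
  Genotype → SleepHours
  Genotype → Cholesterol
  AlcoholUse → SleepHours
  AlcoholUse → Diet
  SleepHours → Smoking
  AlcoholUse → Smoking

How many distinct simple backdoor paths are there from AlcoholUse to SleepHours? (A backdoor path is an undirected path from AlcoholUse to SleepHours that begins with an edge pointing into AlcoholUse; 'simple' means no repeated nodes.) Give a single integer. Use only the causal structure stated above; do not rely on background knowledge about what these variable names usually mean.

1

A backdoor path from AlcoholUse to SleepHours is any simple undirected path whose first edge points into AlcoholUse (i.e. leaves AlcoholUse via a parent).
Parents of AlcoholUse: {Genotype}.
Enumerating:
  P1: AlcoholUse <- Genotype -> SleepHours
That exhausts the simple backdoor paths. Count: 1.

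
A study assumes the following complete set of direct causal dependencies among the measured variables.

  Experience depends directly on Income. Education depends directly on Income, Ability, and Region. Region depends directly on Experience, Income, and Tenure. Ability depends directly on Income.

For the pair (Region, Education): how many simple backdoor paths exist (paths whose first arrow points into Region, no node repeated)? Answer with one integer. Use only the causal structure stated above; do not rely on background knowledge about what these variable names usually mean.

4

A backdoor path from Region to Education is any simple undirected path whose first edge points into Region (i.e. leaves Region via a parent).
Parents of Region: {Experience, Income, Tenure}.
Enumerating:
  P1: Region <- Income -> Ability -> Education
  P2: Region <- Income -> Education
  P3: Region <- Experience <- Income -> Ability -> Education
  P4: Region <- Experience <- Income -> Education
That exhausts the simple backdoor paths. Count: 4.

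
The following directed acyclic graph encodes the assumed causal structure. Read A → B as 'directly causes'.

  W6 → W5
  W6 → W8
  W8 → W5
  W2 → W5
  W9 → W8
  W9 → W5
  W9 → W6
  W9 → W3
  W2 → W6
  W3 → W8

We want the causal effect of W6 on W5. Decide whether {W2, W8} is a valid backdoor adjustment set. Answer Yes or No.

No

Backdoor paths from W6 to W5 (paths whose first edge points into W6):
  P1: W6 <- W2 -> W5
  P2: W6 <- W9 -> W3 -> W8 -> W5
  P3: W6 <- W9 -> W8 -> W5
  P4: W6 <- W9 -> W5
Condition 1 (no descendant of W6 in the set): FAILS — W8 is a descendant of W6.
Condition 2 (every backdoor path blocked by {W2, W8}):
  P1: blocked at fork node W2 ∈ conditioning set.
  P2: blocked at chain node W8 ∈ conditioning set.
  P3: blocked at chain node W8 ∈ conditioning set.
  P4: open — no interior node is in the conditioning set.
{W2, W8} does not satisfy the backdoor criterion.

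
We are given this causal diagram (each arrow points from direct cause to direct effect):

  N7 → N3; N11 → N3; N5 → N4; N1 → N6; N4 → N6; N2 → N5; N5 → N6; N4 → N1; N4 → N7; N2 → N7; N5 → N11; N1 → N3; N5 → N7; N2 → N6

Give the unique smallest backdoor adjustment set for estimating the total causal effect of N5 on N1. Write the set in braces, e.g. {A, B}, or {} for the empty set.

{}

Variables eligible for adjustment (non-descendants of N5, excluding N5 and N1): {N2}.
Backdoor paths from N5 to N1:
  P1: N5 <- N2 -> N7 <- N4 -> N1
  P2: N5 <- N2 -> N7 <- N4 -> N6 <- N1
  P3: N5 <- N2 -> N7 -> N3 <- N1
  P4: N5 <- N2 -> N6 <- N4 -> N1
  P5: N5 <- N2 -> N6 <- N4 -> N7 -> N3 <- N1
  P6: N5 <- N2 -> N6 <- N1
Each backdoor path contains an unconditioned collider, so every path is already blocked with the empty conditioning set:
  P1: blocked at collider N7 (neither it nor any descendant is in the conditioning set).
  P2: blocked at collider N7 (neither it nor any descendant is in the conditioning set).
  P3: blocked at collider N3 (neither it nor any descendant is in the conditioning set).
  P4: blocked at collider N6 (neither it nor any descendant is in the conditioning set).
  P5: blocked at collider N6 (neither it nor any descendant is in the conditioning set).
  P6: blocked at collider N6 (neither it nor any descendant is in the conditioning set).
The empty set is therefore the unique smallest valid set.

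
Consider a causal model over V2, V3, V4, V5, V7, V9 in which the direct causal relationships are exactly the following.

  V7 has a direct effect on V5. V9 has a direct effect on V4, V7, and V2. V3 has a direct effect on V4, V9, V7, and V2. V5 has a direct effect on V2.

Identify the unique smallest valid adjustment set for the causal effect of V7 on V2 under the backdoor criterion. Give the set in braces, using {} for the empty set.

{V3, V9}

Variables eligible for adjustment (non-descendants of V7, excluding V7 and V2): {V3, V4, V9}.
Backdoor paths from V7 to V2:
  P1: V7 <- V3 -> V9 -> V2
  P2: V7 <- V3 -> V4 <- V9 -> V2
  P3: V7 <- V3 -> V2
  P4: V7 <- V9 <- V3 -> V2
  P5: V7 <- V9 -> V4 <- V3 -> V2
  P6: V7 <- V9 -> V2
The empty set is not sufficient: P1 (V7 <- V3 -> V9 -> V2) has no collider blocking it and no conditioned non-collider, so it is open.
Try {V3, V9}:
  P1: blocked at fork node V3 ∈ conditioning set.
  P2: blocked at fork node V3 ∈ conditioning set.
  P3: blocked at fork node V3 ∈ conditioning set.
  P4: blocked at chain node V9 ∈ conditioning set.
  P5: blocked at fork node V9 ∈ conditioning set.
  P6: blocked at fork node V9 ∈ conditioning set.
{V3, V9} contains no descendant of V7 and blocks every backdoor path.
Every element of {V3, V9} is needed (dropping V3 leaves P3 open; dropping V9 leaves P6 open), so no proper subset is valid.
Among all size-2 subsets of the eligible variables, only {V3, V9} blocks every backdoor path, so it is the unique smallest valid adjustment set.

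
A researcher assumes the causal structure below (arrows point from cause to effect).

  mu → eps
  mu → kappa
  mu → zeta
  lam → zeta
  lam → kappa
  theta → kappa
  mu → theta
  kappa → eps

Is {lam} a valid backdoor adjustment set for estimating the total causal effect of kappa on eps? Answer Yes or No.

Backdoor paths from kappa to eps (paths whose first edge points into kappa):
  P1: kappa <- lam -> zeta <- mu -> eps
  P2: kappa <- mu -> eps
  P3: kappa <- theta <- mu -> eps
Condition 1 (no descendant of kappa in the set): holds — descendants of kappa are {eps}; none are in {lam}.
Condition 2 (every backdoor path blocked by {lam}):
  P1: blocked at fork node lam ∈ conditioning set.
  P2: open — no interior node is in the conditioning set.
  P3: open — no interior node is in the conditioning set.
{lam} does not satisfy the backdoor criterion.

No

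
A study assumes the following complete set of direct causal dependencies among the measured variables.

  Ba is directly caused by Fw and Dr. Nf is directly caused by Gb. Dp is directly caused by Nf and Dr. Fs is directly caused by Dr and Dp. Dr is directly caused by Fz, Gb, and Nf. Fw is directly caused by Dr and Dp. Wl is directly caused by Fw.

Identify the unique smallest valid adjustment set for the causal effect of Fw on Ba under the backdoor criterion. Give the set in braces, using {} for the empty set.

Variables eligible for adjustment (non-descendants of Fw, excluding Fw and Ba): {Dp, Dr, Fs, Fz, Gb, Nf}.
Backdoor paths from Fw to Ba:
  P1: Fw <- Dr -> Ba
  P2: Fw <- Dp <- Nf <- Gb -> Dr -> Ba
  P3: Fw <- Dp <- Nf -> Dr -> Ba
  P4: Fw <- Dp <- Dr -> Ba
  P5: Fw <- Dp -> Fs <- Dr -> Ba
The empty set is not sufficient: P1 (Fw <- Dr -> Ba) has no collider blocking it and no conditioned non-collider, so it is open.
Try {Dr}:
  P1: blocked at fork node Dr ∈ conditioning set.
  P2: blocked at chain node Dr ∈ conditioning set.
  P3: blocked at chain node Dr ∈ conditioning set.
  P4: blocked at fork node Dr ∈ conditioning set.
  P5: blocked at collider Fs (neither it nor any descendant is in the conditioning set).
{Dr} contains no descendant of Fw and blocks every backdoor path.
No other singleton works — e.g. {Gb} leaves P1 open — so {Dr} is the unique smallest valid adjustment set.

{Dr}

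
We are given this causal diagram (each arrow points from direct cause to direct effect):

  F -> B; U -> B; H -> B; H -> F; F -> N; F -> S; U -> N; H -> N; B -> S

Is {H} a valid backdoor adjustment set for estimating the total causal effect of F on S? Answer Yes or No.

Yes

Backdoor paths from F to S (paths whose first edge points into F):
  P1: F <- H -> B -> S
  P2: F <- H -> N <- U -> B -> S
Condition 1 (no descendant of F in the set): holds — descendants of F are {B, N, S}; none are in {H}.
Condition 2 (every backdoor path blocked by {H}):
  P1: blocked at fork node H ∈ conditioning set.
  P2: blocked at fork node H ∈ conditioning set.
{H} satisfies the backdoor criterion.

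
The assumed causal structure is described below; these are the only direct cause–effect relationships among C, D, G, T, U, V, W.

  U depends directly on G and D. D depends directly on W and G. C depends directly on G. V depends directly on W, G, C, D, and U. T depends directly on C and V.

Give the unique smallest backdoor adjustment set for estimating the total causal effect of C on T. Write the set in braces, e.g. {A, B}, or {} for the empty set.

{G}

Variables eligible for adjustment (non-descendants of C, excluding C and T): {D, G, U, W}.
Backdoor paths from C to T:
  P1: C <- G -> D <- W -> V -> T
  P2: C <- G -> D -> U -> V -> T
  P3: C <- G -> D -> V -> T
  P4: C <- G -> U <- D <- W -> V -> T
  P5: C <- G -> U <- D -> V -> T
  P6: C <- G -> U -> V -> T
  P7: C <- G -> V -> T
The empty set is not sufficient: P2 (C <- G -> D -> U -> V -> T) has no collider blocking it and no conditioned non-collider, so it is open.
Try {G}:
  P1: blocked at fork node G ∈ conditioning set.
  P2: blocked at fork node G ∈ conditioning set.
  P3: blocked at fork node G ∈ conditioning set.
  P4: blocked at fork node G ∈ conditioning set.
  P5: blocked at fork node G ∈ conditioning set.
  P6: blocked at fork node G ∈ conditioning set.
  P7: blocked at fork node G ∈ conditioning set.
{G} contains no descendant of C and blocks every backdoor path.
No other singleton works — e.g. {W} leaves P2 open — so {G} is the unique smallest valid adjustment set.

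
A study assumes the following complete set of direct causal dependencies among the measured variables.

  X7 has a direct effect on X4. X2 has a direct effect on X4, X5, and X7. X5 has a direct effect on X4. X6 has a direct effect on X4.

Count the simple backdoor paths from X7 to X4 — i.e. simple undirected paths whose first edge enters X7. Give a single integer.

A backdoor path from X7 to X4 is any simple undirected path whose first edge points into X7 (i.e. leaves X7 via a parent).
Parents of X7: {X2}.
Enumerating:
  P1: X7 <- X2 -> X5 -> X4
  P2: X7 <- X2 -> X4
That exhausts the simple backdoor paths. Count: 2.

2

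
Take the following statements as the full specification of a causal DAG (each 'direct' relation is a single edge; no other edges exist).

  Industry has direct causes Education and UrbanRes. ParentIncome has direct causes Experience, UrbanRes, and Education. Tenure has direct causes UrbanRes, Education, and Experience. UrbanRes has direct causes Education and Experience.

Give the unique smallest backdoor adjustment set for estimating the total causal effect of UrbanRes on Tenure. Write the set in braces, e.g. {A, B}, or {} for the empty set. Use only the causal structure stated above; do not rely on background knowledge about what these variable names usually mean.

{Education, Experience}

Variables eligible for adjustment (non-descendants of UrbanRes, excluding UrbanRes and Tenure): {Education, Experience}.
Backdoor paths from UrbanRes to Tenure:
  P1: UrbanRes <- Education -> Tenure
  P2: UrbanRes <- Education -> ParentIncome <- Experience -> Tenure
  P3: UrbanRes <- Experience -> Tenure
  P4: UrbanRes <- Experience -> ParentIncome <- Education -> Tenure
The empty set is not sufficient: P1 (UrbanRes <- Education -> Tenure) has no collider blocking it and no conditioned non-collider, so it is open.
Try {Education, Experience}:
  P1: blocked at fork node Education ∈ conditioning set.
  P2: blocked at fork node Education ∈ conditioning set.
  P3: blocked at fork node Experience ∈ conditioning set.
  P4: blocked at fork node Experience ∈ conditioning set.
{Education, Experience} contains no descendant of UrbanRes and blocks every backdoor path.
Every element of {Education, Experience} is needed (dropping Education leaves P1 open; dropping Experience leaves P3 open), so no proper subset is valid.
Among all size-2 subsets of the eligible variables, only {Education, Experience} blocks every backdoor path, so it is the unique smallest valid adjustment set.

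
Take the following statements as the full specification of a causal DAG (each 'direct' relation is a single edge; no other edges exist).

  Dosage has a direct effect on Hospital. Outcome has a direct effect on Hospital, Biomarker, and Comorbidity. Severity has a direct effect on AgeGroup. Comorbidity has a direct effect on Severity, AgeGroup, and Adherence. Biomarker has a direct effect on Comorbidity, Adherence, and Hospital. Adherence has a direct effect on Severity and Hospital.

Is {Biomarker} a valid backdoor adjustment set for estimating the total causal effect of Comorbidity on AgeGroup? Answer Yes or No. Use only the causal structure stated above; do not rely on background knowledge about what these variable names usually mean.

Backdoor paths from Comorbidity to AgeGroup (paths whose first edge points into Comorbidity):
  P1: Comorbidity <- Outcome -> Biomarker -> Adherence -> Severity -> AgeGroup
  P2: Comorbidity <- Outcome -> Biomarker -> Hospital <- Adherence -> Severity -> AgeGroup
  P3: Comorbidity <- Outcome -> Hospital <- Biomarker -> Adherence -> Severity -> AgeGroup
  P4: Comorbidity <- Outcome -> Hospital <- Adherence -> Severity -> AgeGroup
  P5: Comorbidity <- Biomarker <- Outcome -> Hospital <- Adherence -> Severity -> AgeGroup
  P6: Comorbidity <- Biomarker -> Adherence -> Severity -> AgeGroup
  P7: Comorbidity <- Biomarker -> Hospital <- Adherence -> Severity -> AgeGroup
Condition 1 (no descendant of Comorbidity in the set): holds — descendants of Comorbidity are {Adherence, AgeGroup, Hospital, Severity}; none are in {Biomarker}.
Condition 2 (every backdoor path blocked by {Biomarker}):
  P1: blocked at chain node Biomarker ∈ conditioning set.
  P2: blocked at chain node Biomarker ∈ conditioning set.
  P3: blocked at collider Hospital (neither it nor any descendant is in the conditioning set).
  P4: blocked at collider Hospital (neither it nor any descendant is in the conditioning set).
  P5: blocked at chain node Biomarker ∈ conditioning set.
  P6: blocked at fork node Biomarker ∈ conditioning set.
  P7: blocked at fork node Biomarker ∈ conditioning set.
{Biomarker} satisfies the backdoor criterion.

Yes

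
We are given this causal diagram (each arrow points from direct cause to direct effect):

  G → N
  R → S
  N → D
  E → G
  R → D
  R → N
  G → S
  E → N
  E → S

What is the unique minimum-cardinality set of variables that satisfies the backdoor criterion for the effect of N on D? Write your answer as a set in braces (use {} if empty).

Variables eligible for adjustment (non-descendants of N, excluding N and D): {E, G, R, S}.
Backdoor paths from N to D:
  P1: N <- R -> D
  P2: N <- E -> G -> S <- R -> D
  P3: N <- E -> S <- R -> D
  P4: N <- G <- E -> S <- R -> D
  P5: N <- G -> S <- R -> D
The empty set is not sufficient: P1 (N <- R -> D) has no collider blocking it and no conditioned non-collider, so it is open.
Try {R}:
  P1: blocked at fork node R ∈ conditioning set.
  P2: blocked at collider S (neither it nor any descendant is in the conditioning set).
  P3: blocked at collider S (neither it nor any descendant is in the conditioning set).
  P4: blocked at collider S (neither it nor any descendant is in the conditioning set).
  P5: blocked at collider S (neither it nor any descendant is in the conditioning set).
{R} contains no descendant of N and blocks every backdoor path.
No other singleton works — e.g. {E} leaves P1 open — so {R} is the unique smallest valid adjustment set.

{R}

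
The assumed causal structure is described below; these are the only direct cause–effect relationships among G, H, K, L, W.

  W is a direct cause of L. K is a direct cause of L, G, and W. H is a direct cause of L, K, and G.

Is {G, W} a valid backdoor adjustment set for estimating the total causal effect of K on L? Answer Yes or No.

Backdoor paths from K to L (paths whose first edge points into K):
  P1: K <- H -> L
Condition 1 (no descendant of K in the set): FAILS — G and W are descendants of K.
Condition 2 (every backdoor path blocked by {G, W}):
  P1: open — no interior node is in the conditioning set.
{G, W} does not satisfy the backdoor criterion.

No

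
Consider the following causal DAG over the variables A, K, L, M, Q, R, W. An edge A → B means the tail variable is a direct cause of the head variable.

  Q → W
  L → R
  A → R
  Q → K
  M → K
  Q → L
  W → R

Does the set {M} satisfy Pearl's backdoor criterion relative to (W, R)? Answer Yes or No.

Backdoor paths from W to R (paths whose first edge points into W):
  P1: W <- Q -> L -> R
Condition 1 (no descendant of W in the set): holds — descendants of W are {R}; none are in {M}.
Condition 2 (every backdoor path blocked by {M}):
  P1: open — no interior node is in the conditioning set.
{M} does not satisfy the backdoor criterion.

No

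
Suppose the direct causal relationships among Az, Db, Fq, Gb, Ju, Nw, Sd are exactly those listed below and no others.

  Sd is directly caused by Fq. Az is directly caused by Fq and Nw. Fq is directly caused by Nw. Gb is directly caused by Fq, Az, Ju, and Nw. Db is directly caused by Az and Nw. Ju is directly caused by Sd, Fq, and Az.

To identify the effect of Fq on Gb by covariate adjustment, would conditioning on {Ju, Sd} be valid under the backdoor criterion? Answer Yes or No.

Backdoor paths from Fq to Gb (paths whose first edge points into Fq):
  P1: Fq <- Nw -> Az -> Ju -> Gb
  P2: Fq <- Nw -> Az -> Gb
  P3: Fq <- Nw -> Gb
  P4: Fq <- Nw -> Db <- Az -> Ju -> Gb
  P5: Fq <- Nw -> Db <- Az -> Gb
Condition 1 (no descendant of Fq in the set): FAILS — Ju and Sd are descendants of Fq.
Condition 2 (every backdoor path blocked by {Ju, Sd}):
  P1: blocked at chain node Ju ∈ conditioning set.
  P2: open — no interior node is in the conditioning set.
  P3: open — no interior node is in the conditioning set.
  P4: blocked at collider Db (neither it nor any descendant is in the conditioning set).
  P5: blocked at collider Db (neither it nor any descendant is in the conditioning set).
{Ju, Sd} does not satisfy the backdoor criterion.

No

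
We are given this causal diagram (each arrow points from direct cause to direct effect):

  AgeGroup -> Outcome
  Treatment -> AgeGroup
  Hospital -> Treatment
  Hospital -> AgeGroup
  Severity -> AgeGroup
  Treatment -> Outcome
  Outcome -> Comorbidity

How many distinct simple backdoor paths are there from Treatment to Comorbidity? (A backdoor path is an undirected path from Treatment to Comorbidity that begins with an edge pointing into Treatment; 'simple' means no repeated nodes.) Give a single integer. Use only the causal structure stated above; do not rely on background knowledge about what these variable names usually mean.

A backdoor path from Treatment to Comorbidity is any simple undirected path whose first edge points into Treatment (i.e. leaves Treatment via a parent).
Parents of Treatment: {Hospital}.
Enumerating:
  P1: Treatment <- Hospital -> AgeGroup -> Outcome -> Comorbidity
That exhausts the simple backdoor paths. Count: 1.

1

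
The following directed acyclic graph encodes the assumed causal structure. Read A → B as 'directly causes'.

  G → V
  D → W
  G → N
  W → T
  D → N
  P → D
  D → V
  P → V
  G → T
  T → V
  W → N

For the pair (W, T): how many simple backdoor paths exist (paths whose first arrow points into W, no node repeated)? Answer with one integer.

6

A backdoor path from W to T is any simple undirected path whose first edge points into W (i.e. leaves W via a parent).
Parents of W: {D}.
Enumerating:
  P1: W <- D <- P -> V <- G -> T
  P2: W <- D <- P -> V <- T
  P3: W <- D -> N <- G -> T
  P4: W <- D -> N <- G -> V <- T
  P5: W <- D -> V <- G -> T
  P6: W <- D -> V <- T
That exhausts the simple backdoor paths. Count: 6.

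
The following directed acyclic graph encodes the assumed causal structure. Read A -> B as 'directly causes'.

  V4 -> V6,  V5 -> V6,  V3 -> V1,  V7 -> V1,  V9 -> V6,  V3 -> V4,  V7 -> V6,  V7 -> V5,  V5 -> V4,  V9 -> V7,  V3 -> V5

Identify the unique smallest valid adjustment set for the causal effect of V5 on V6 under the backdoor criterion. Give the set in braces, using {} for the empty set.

Variables eligible for adjustment (non-descendants of V5, excluding V5 and V6): {V1, V3, V7, V9}.
Backdoor paths from V5 to V6:
  P1: V5 <- V3 -> V1 <- V7 <- V9 -> V6
  P2: V5 <- V3 -> V1 <- V7 -> V6
  P3: V5 <- V3 -> V4 -> V6
  P4: V5 <- V7 <- V9 -> V6
  P5: V5 <- V7 -> V1 <- V3 -> V4 -> V6
  P6: V5 <- V7 -> V6
The empty set is not sufficient: P3 (V5 <- V3 -> V4 -> V6) has no collider blocking it and no conditioned non-collider, so it is open.
Try {V3, V7}:
  P1: blocked at fork node V3 ∈ conditioning set.
  P2: blocked at fork node V3 ∈ conditioning set.
  P3: blocked at fork node V3 ∈ conditioning set.
  P4: blocked at chain node V7 ∈ conditioning set.
  P5: blocked at fork node V7 ∈ conditioning set.
  P6: blocked at fork node V7 ∈ conditioning set.
{V3, V7} contains no descendant of V5 and blocks every backdoor path.
Every element of {V3, V7} is needed (dropping V3 leaves P3 open; dropping V7 leaves P4 open), so no proper subset is valid.
Among all size-2 subsets of the eligible variables, only {V3, V7} blocks every backdoor path, so it is the unique smallest valid adjustment set.

{V3, V7}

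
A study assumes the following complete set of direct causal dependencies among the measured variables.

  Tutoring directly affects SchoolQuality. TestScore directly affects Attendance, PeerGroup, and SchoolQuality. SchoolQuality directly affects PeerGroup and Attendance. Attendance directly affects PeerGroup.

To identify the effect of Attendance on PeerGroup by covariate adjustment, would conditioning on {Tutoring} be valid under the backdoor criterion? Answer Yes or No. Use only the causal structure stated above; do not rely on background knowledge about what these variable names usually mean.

No

Backdoor paths from Attendance to PeerGroup (paths whose first edge points into Attendance):
  P1: Attendance <- TestScore -> SchoolQuality -> PeerGroup
  P2: Attendance <- TestScore -> PeerGroup
  P3: Attendance <- SchoolQuality <- TestScore -> PeerGroup
  P4: Attendance <- SchoolQuality -> PeerGroup
Condition 1 (no descendant of Attendance in the set): holds — descendants of Attendance are {PeerGroup}; none are in {Tutoring}.
Condition 2 (every backdoor path blocked by {Tutoring}):
  P1: open — no interior node is in the conditioning set.
  P2: open — no interior node is in the conditioning set.
  P3: open — no interior node is in the conditioning set.
  P4: open — no interior node is in the conditioning set.
{Tutoring} does not satisfy the backdoor criterion.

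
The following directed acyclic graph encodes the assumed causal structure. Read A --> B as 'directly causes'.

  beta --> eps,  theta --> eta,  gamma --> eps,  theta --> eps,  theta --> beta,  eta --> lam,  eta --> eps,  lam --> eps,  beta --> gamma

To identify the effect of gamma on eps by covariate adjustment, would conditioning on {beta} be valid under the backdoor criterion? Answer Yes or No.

Backdoor paths from gamma to eps (paths whose first edge points into gamma):
  P1: gamma <- beta <- theta -> eta -> lam -> eps
  P2: gamma <- beta <- theta -> eta -> eps
  P3: gamma <- beta <- theta -> eps
  P4: gamma <- beta -> eps
Condition 1 (no descendant of gamma in the set): holds — descendants of gamma are {eps}; none are in {beta}.
Condition 2 (every backdoor path blocked by {beta}):
  P1: blocked at chain node beta ∈ conditioning set.
  P2: blocked at chain node beta ∈ conditioning set.
  P3: blocked at chain node beta ∈ conditioning set.
  P4: blocked at fork node beta ∈ conditioning set.
{beta} satisfies the backdoor criterion.

Yes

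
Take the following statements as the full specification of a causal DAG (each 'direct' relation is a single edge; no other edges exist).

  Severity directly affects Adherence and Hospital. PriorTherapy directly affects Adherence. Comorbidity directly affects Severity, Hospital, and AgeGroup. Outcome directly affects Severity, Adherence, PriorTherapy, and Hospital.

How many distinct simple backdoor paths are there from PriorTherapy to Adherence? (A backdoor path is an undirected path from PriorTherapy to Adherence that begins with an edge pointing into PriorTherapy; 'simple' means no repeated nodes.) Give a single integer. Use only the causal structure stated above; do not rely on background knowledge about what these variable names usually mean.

A backdoor path from PriorTherapy to Adherence is any simple undirected path whose first edge points into PriorTherapy (i.e. leaves PriorTherapy via a parent).
Parents of PriorTherapy: {Outcome}.
Enumerating:
  P1: PriorTherapy <- Outcome -> Severity -> Adherence
  P2: PriorTherapy <- Outcome -> Adherence
  P3: PriorTherapy <- Outcome -> Hospital <- Comorbidity -> Severity -> Adherence
  P4: PriorTherapy <- Outcome -> Hospital <- Severity -> Adherence
That exhausts the simple backdoor paths. Count: 4.

4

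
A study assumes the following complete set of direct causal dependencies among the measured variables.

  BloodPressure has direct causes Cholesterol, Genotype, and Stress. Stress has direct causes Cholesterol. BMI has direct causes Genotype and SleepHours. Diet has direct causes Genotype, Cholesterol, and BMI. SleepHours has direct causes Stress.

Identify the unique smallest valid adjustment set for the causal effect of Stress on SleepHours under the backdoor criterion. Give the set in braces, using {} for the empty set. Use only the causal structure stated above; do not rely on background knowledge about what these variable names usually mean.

{}

Variables eligible for adjustment (non-descendants of Stress, excluding Stress and SleepHours): {Cholesterol, Genotype}.
Backdoor paths from Stress to SleepHours:
  P1: Stress <- Cholesterol -> BloodPressure <- Genotype -> BMI <- SleepHours
  P2: Stress <- Cholesterol -> BloodPressure <- Genotype -> Diet <- BMI <- SleepHours
  P3: Stress <- Cholesterol -> Diet <- Genotype -> BMI <- SleepHours
  P4: Stress <- Cholesterol -> Diet <- BMI <- SleepHours
Each backdoor path contains an unconditioned collider, so every path is already blocked with the empty conditioning set:
  P1: blocked at collider BloodPressure (neither it nor any descendant is in the conditioning set).
  P2: blocked at collider BloodPressure (neither it nor any descendant is in the conditioning set).
  P3: blocked at collider Diet (neither it nor any descendant is in the conditioning set).
  P4: blocked at collider Diet (neither it nor any descendant is in the conditioning set).
The empty set is therefore the unique smallest valid set.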